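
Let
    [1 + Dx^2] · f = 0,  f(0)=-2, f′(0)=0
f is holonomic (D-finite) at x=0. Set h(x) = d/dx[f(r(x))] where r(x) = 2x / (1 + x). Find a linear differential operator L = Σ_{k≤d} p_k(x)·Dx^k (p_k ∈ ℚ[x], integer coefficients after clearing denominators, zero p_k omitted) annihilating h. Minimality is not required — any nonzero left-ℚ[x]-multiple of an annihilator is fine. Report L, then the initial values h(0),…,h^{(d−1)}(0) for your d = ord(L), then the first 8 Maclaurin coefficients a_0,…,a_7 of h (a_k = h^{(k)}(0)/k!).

L = (10 + 12·x + 6·x^2) + (6 + 18·x + 18·x^2 + 6·x^3)·Dx + (1 + 4·x + 6·x^2 + 4·x^3 + x^4)·Dx^2  (order 2).
h: a_k = 0, 8, -24, 128/3, -160/3, 616/15, 56/5, -37664/315, …
ICs: h(0) = 0, h′(0) = 8.

f: a_k = -2, 0, 1, 0, -1/12, 0, 1/360, 0, …
Substitute x→r, Dx→(1/r')Dx; clear ⇒ L₀.
Derive L from L₀ (diff closure).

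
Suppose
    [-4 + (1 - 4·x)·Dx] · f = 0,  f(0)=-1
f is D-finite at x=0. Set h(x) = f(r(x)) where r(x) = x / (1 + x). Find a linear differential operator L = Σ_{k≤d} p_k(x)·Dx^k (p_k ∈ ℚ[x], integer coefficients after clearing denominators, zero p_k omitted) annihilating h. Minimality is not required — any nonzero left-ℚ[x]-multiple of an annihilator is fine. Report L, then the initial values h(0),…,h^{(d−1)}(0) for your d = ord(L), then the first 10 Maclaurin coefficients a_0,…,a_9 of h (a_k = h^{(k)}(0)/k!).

f: a_k = -1, -4, -16, -64, -256, -1024, -4096, -16384, -65536, -262144, …
Change of var in L_f (x↦r) gives L₀.
L = 4 + (-1 + 2·x + 3·x^2)·Dx  (order 1).
h: a_k = -1, -4, -12, -36, -108, -324, -972, -2916, -8748, -26244, …
ICs: h(0) = -1.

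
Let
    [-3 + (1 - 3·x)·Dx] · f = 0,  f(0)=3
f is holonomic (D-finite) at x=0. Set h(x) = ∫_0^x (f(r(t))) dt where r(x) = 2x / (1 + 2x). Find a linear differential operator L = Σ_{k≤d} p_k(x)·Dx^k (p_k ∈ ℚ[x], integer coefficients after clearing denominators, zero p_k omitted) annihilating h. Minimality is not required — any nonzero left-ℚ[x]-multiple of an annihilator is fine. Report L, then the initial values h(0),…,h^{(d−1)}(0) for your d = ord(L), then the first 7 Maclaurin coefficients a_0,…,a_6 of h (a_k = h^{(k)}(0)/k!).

L = 6·Dx + (-1 + 2·x + 8·x^2)·Dx^2  (order 2).
h: a_k = 0, 3, 9, 24, 72, 1152/5, 768, …
ICs: h(0) = 0, h′(0) = 3.

f: a_k = 3, 9, 27, 81, 243, 729, 2187, …
Substitute x→r, Dx→(1/r')Dx; clear ⇒ L₀.
h=∫₀ˣh₀: take L = L₀·Dx.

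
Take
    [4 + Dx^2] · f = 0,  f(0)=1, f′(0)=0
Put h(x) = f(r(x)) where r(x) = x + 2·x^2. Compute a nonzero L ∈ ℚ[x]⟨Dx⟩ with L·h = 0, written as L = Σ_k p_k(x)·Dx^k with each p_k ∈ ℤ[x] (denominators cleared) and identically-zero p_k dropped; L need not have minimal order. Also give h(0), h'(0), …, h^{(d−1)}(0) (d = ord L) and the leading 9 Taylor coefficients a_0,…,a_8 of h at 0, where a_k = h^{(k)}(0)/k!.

f: a_k = 1, 0, -2, 0, 2/3, 0, -4/45, 0, 2/315, …
Substitute x→r, Dx→(1/r')Dx; clear ⇒ L₀.
L = (4 + 48·x + 192·x^2 + 256·x^3) - 4·Dx + (1 + 4·x)·Dx^2  (order 2).
h: a_k = 1, 0, -2, -8, -22/3, 16/3, 716/45, 304/15, 1682/315, …
ICs: h(0) = 1, h′(0) = 0.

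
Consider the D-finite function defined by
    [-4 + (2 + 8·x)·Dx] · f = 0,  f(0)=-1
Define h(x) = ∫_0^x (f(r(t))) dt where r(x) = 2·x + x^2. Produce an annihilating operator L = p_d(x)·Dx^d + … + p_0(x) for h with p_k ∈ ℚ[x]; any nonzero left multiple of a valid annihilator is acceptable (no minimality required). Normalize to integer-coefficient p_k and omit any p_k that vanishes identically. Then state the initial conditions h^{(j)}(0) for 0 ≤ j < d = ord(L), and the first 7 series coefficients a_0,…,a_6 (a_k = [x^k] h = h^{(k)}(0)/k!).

f: a_k = -1, -2, 2, -4, 10, -28, 84, …
Substitute x→r, Dx→(1/r')Dx; clear ⇒ L₀.
h=∫₀ˣh₀: take L = L₀·Dx.
L = (-4 - 4·x)·Dx + (1 + 8·x + 4·x^2)·Dx^2  (order 2).
h: a_k = 0, -1, -2, 2, -6, 114/5, -100, …
ICs: h(0) = 0, h′(0) = -1.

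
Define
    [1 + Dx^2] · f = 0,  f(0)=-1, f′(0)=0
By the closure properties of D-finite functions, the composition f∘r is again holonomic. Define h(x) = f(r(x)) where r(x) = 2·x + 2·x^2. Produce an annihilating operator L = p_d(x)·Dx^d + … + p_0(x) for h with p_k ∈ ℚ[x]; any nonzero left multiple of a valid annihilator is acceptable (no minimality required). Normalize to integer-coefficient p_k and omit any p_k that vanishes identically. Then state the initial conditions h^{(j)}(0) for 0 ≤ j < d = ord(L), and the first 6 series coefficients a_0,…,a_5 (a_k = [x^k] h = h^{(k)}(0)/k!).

f: a_k = -1, 0, 1/2, 0, -1/24, 0, …
L₀ from L_f via x↦r, Dx↦r'^{-1}Dx.
L = (4 + 24·x + 48·x^2 + 32·x^3) - 2·Dx + (1 + 2·x)·Dx^2  (order 2).
h: a_k = -1, 0, 2, 4, 4/3, -8/3, …
ICs: h(0) = -1, h′(0) = 0.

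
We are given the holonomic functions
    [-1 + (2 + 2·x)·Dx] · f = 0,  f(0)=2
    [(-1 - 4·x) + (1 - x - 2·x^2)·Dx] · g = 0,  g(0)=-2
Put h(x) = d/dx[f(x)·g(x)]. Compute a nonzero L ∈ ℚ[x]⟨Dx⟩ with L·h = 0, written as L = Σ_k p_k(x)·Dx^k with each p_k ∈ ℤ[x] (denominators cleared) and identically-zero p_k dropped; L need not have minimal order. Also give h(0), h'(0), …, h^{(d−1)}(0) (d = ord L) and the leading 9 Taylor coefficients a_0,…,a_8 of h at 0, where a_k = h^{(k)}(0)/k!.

L = (9 + 20·x + 20·x^2) + (-2 - 2·x + 8·x^2 + 8·x^3)·Dx  (order 1).
h: a_k = -6, -27, -309/4, -1683/8, -33345/64, -160749/128, -1497321/512, -6851331/1024, -246538521/16384, …
ICs: h(0) = -6.

f: a_k = 2, 1, -1/4, 1/8, -5/64, 7/128, -21/512, 33/1024, -429/16384, …
g: a_k = -2, -2, -6, -10, -22, -42, -86, -170, -342, …
Sym-product of L_f,L_g gives L₀ (≤ ord 1).
Derive L from L₀ (diff closure).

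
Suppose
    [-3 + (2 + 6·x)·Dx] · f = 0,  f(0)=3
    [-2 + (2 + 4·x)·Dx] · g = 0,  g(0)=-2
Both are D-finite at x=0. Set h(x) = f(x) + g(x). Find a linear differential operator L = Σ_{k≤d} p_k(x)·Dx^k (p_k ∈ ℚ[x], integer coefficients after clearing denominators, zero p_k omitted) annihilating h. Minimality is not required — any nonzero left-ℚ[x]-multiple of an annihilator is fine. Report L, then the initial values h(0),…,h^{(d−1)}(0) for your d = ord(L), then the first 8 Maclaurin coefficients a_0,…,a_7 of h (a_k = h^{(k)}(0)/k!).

L = -3 + (5 + 12·x)·Dx + (2 + 10·x + 12·x^2)·Dx^2  (order 2).
h: a_k = 1, 5/2, -19/8, 65/16, -1055/128, 4655/256, -43239/1024, 208065/2048, …
ICs: h(0) = 1, h′(0) = 5/2.

f: a_k = 3, 9/2, -27/8, 81/16, -1215/128, 5103/256, -45927/1024, 216513/2048, …
g: a_k = -2, -2, 1, -1, 5/4, -7/4, 21/8, -33/8, …
L₀ := lclm(L_f,L_g); ord L₀ ≤ 1+1.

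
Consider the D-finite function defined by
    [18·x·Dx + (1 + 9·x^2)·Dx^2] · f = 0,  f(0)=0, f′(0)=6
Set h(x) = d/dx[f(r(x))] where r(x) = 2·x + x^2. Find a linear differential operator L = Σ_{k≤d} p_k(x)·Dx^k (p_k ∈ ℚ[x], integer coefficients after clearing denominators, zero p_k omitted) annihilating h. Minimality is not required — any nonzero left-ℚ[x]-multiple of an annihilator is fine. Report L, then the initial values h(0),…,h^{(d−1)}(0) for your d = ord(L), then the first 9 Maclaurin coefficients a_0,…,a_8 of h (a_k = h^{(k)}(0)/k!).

L = (-1 + 72·x + 144·x^2 + 108·x^3 + 27·x^4) + (1 + x + 36·x^2 + 72·x^3 + 45·x^4 + 9·x^5)·Dx  (order 1).
h: a_k = 12, 12, -432, -864, 15012, 46548, -505440, -2208384, 16385004, …
ICs: h(0) = 12.

f: a_k = 0, 6, 0, -18, 0, 486/5, 0, -4374/7, 0, …
f∘r: x↦r, Dx↦Dx/r' in L_f ⇒ L₀.
h₀' ⇒ L via d/dx closure of L₀.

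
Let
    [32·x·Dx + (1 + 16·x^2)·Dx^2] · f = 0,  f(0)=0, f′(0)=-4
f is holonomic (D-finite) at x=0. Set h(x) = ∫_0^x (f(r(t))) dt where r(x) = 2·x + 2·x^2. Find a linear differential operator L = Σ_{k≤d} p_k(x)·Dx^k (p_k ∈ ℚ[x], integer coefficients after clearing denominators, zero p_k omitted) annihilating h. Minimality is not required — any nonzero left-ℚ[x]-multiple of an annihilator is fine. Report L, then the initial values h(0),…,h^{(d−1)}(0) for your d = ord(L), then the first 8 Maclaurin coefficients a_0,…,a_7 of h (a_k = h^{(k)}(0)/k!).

f: a_k = 0, -4, 0, 64/3, 0, -1024/5, 0, 16384/7, …
Change of var in L_f (x↦r) gives L₀.
h=∫₀ˣh₀: take L = L₀·Dx.
L = (-2 + 128·x + 512·x^2 + 768·x^3 + 384·x^4)·Dx^2 + (1 + 2·x + 64·x^2 + 256·x^3 + 320·x^4 + 128·x^5)·Dx^3  (order 3).
h: a_k = 0, 0, -4, -8/3, 128/3, 512/5, -15104/15, -97792/21, …
ICs: h(0) = 0, h′(0) = 0, h′′(0) = -8.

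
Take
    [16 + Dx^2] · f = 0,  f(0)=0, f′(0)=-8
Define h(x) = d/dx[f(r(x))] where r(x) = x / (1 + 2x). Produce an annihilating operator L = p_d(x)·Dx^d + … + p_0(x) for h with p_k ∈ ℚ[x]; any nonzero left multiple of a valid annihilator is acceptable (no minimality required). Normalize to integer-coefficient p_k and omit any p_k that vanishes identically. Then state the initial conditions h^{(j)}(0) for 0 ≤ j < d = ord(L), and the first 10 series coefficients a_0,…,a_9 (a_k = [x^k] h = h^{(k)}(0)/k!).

f: a_k = 0, -8, 0, 64/3, 0, -256/15, 0, 2048/315, 0, -4096/2835, …
h₀=f(r): pull back L_f along r ⇒ L₀.
h=h₀': d/dx-closure on L₀ ⇒ L.
L = (40 + 96·x + 96·x^2) + (12 + 72·x + 144·x^2 + 96·x^3)·Dx + (1 + 8·x + 24·x^2 + 32·x^3 + 16·x^4)·Dx^2  (order 2).
h: a_k = -8, 32, -32, -256, 5504/3, -7680, 1131008/45, -3104768/45, 50444288/315, -18735104/63, …
ICs: h(0) = -8, h′(0) = 32.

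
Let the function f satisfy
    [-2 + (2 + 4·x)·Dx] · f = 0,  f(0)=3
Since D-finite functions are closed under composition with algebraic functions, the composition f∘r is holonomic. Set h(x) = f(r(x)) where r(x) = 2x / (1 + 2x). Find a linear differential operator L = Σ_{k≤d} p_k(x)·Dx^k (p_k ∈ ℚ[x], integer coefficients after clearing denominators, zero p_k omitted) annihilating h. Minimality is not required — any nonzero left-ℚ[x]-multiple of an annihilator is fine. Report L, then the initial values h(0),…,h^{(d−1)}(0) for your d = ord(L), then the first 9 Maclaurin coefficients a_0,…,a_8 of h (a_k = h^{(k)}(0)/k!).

L = -2 + (1 + 8·x + 12·x^2)·Dx  (order 1).
h: a_k = 3, 6, -18, 60, -222, 900, -3924, 18072, -86670, …
ICs: h(0) = 3.

f: a_k = 3, 3, -3/2, 3/2, -15/8, 21/8, -63/16, 99/16, -1287/128, …
L₀ from L_f via x↦r, Dx↦r'^{-1}Dx.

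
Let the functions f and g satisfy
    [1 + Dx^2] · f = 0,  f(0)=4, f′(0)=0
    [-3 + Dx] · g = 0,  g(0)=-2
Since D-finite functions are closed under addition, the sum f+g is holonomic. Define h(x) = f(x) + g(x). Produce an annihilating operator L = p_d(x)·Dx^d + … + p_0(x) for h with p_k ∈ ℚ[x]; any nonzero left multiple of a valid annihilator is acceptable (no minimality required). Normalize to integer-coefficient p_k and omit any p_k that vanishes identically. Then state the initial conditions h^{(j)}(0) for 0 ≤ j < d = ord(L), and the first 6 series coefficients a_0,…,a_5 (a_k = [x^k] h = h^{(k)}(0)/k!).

L = -3 + Dx - 3·Dx^2 + Dx^3  (order 3).
h: a_k = 2, -6, -11, -9, -79/12, -81/20, …
ICs: h(0) = 2, h′(0) = -6, h′′(0) = -22.

f: a_k = 4, 0, -2, 0, 1/6, 0, …
g: a_k = -2, -6, -9, -9, -27/4, -81/20, …
f+g: L₀ = lclm(L_f,L_g), ord ≤ 2+1.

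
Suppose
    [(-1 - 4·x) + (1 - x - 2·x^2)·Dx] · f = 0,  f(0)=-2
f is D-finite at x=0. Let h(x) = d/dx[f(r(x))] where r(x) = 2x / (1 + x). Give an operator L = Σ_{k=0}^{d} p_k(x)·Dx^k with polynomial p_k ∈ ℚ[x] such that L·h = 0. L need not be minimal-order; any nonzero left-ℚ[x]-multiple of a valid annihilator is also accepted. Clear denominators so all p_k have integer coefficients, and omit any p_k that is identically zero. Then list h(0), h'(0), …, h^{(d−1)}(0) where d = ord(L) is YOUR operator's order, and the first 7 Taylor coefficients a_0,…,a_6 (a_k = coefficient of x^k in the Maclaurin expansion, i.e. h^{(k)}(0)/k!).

f: a_k = -2, -2, -6, -10, -22, -42, -86, …
L₀ from L_f via x↦r, Dx↦r'^{-1}Dx.
Differentiate: ansatz ord ≤ ord L₀ ⇒ L.
L = (10 + 54·x + 270·x^2 + 162·x^3) + (-1 - 10·x + 90·x^3 + 81·x^4)·Dx  (order 1).
h: a_k = -4, -40, -108, -720, -1620, -9720, -20412, …
ICs: h(0) = -4.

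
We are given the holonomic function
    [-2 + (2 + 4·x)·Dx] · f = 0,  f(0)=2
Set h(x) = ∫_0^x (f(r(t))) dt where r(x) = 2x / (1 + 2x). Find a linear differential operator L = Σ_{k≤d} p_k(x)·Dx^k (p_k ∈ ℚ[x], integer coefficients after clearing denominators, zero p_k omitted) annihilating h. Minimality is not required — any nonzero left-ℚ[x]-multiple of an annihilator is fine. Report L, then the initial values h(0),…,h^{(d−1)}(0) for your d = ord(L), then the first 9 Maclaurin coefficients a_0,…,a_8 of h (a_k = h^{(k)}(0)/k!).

f: a_k = 2, 2, -1, 1, -5/4, 7/4, -21/8, 33/8, -429/64, …
Substitute x→r, Dx→(1/r')Dx; clear ⇒ L₀.
h=∫h₀ ⇒ L = L₀·Dx.
L = -2·Dx + (1 + 8·x + 12·x^2)·Dx^2  (order 2).
h: a_k = 0, 2, 2, -4, 10, -148/5, 100, -2616/7, 1506, …
ICs: h(0) = 0, h′(0) = 2.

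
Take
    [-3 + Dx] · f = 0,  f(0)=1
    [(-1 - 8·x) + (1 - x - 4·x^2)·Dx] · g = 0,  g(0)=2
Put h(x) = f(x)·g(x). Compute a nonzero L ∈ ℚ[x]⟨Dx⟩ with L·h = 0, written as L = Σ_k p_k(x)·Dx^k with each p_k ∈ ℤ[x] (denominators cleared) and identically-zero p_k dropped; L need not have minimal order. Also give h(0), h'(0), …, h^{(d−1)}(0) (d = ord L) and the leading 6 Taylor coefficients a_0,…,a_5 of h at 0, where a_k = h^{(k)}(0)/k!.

f: a_k = 1, 3, 9/2, 9/2, 27/8, 81/40, …
g: a_k = 2, 2, 10, 18, 58, 130, …
L₀ := L_f ⊗_s L_g (sym. prod.), ord ≤ 1.
L = (4 + 5·x - 12·x^2) + (-1 + x + 4·x^2)·Dx  (order 1).
h: a_k = 2, 8, 25, 66, 691/4, 2204/5, …
ICs: h(0) = 2.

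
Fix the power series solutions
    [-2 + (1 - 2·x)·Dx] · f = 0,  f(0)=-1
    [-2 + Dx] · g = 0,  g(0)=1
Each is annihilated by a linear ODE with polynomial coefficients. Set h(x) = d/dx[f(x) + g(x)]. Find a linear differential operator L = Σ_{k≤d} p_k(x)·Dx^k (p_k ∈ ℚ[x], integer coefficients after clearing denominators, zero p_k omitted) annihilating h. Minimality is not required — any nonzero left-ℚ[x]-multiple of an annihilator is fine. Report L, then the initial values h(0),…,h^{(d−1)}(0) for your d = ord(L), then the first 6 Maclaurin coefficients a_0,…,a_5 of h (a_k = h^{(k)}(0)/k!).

f: a_k = -1, -2, -4, -8, -16, -32, …
g: a_k = 1, 2, 2, 4/3, 2/3, 4/15, …
f+g: L₀ = lclm(L_f,L_g), ord ≤ 1+1.
Differentiate: ansatz ord ≤ ord L₀ ⇒ L.
L = (16 + 16·x) + (-10 - 8·x + 8·x^2)·Dx + (1 - 4·x^2)·Dx^2  (order 2).
h: a_k = 0, -4, -20, -184/3, -476/3, -5752/15, …
ICs: h(0) = 0, h′(0) = -4.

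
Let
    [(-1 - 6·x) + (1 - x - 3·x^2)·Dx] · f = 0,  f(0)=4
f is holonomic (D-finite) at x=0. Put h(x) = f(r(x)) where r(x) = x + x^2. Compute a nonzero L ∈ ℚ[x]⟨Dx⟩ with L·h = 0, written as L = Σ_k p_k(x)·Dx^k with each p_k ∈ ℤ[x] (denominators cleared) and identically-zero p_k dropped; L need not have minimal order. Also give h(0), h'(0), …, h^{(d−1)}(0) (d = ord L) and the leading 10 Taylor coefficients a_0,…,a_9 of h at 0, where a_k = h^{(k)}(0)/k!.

L = (1 + 8·x + 18·x^2 + 12·x^3) + (-1 + x + 4·x^2 + 6·x^3 + 3·x^4)·Dx  (order 1).
h: a_k = 4, 4, 20, 60, 176, 548, 1672, 5100, 15604, 47680, …
ICs: h(0) = 4.

f: a_k = 4, 4, 16, 28, 76, 160, 388, 868, 2032, 4636, …
L₀ from L_f via x↦r, Dx↦r'^{-1}Dx.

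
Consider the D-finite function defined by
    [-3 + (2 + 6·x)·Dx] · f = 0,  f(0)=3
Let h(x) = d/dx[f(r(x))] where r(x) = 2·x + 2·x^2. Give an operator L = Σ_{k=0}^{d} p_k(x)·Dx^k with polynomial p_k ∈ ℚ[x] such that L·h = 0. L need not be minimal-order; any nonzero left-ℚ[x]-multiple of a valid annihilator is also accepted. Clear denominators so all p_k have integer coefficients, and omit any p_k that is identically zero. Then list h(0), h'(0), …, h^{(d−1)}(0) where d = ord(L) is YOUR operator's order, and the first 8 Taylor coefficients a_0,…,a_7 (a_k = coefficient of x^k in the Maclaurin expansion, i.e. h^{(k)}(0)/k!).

f: a_k = 3, 9/2, -27/8, 81/16, -1215/128, 5103/256, -45927/1024, 216513/2048, …
Change of var in L_f (x↦r) gives L₀.
Differentiate: ansatz ord ≤ ord L₀ ⇒ L.
L = -1 + (-1 - 8·x - 18·x^2 - 12·x^3)·Dx  (order 1).
h: a_k = 9, -9, 81/2, -351/2, 6075/8, -26487/8, 233037/16, -1033479/16, …
ICs: h(0) = 9.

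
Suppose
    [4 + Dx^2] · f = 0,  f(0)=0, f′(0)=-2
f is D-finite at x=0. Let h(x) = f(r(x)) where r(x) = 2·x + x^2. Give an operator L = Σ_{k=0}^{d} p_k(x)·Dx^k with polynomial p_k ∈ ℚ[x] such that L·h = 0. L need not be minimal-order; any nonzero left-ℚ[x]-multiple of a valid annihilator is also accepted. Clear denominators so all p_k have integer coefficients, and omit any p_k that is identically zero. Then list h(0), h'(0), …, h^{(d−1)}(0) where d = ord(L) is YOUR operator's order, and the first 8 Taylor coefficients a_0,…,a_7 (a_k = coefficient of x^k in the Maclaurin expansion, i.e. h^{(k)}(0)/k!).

L = (16 + 48·x + 48·x^2 + 16·x^3) - Dx + (1 + x)·Dx^2  (order 2).
h: a_k = 0, -4, -2, 32/3, 16, -8/15, -20, -5696/315, …
ICs: h(0) = 0, h′(0) = -4.

f: a_k = 0, -2, 0, 4/3, 0, -4/15, 0, 8/315, …
f∘r: x↦r, Dx↦Dx/r' in L_f ⇒ L₀.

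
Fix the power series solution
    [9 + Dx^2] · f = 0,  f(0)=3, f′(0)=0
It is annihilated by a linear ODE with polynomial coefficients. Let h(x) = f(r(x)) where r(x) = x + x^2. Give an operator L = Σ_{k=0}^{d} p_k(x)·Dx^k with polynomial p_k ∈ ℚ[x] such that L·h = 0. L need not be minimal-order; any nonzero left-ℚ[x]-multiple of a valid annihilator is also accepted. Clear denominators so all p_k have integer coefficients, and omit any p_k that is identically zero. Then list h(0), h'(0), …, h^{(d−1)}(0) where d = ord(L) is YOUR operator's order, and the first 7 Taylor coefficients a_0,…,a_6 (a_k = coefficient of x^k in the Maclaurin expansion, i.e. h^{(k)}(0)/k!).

f: a_k = 3, 0, -27/2, 0, 81/8, 0, -243/80, …
L₀ from L_f via x↦r, Dx↦r'^{-1}Dx.
L = (9 + 54·x + 108·x^2 + 72·x^3) - 2·Dx + (1 + 2·x)·Dx^2  (order 2).
h: a_k = 3, 0, -27/2, -27, -27/8, 81/2, 4617/80, …
ICs: h(0) = 3, h′(0) = 0.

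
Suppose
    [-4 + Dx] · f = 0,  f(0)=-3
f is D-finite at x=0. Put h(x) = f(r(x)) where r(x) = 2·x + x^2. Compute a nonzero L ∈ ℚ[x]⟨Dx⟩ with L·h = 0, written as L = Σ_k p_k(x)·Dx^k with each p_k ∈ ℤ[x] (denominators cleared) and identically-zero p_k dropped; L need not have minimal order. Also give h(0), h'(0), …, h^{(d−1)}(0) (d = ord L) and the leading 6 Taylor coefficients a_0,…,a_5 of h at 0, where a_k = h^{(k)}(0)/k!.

L = (-8 - 8·x) + Dx  (order 1).
h: a_k = -3, -24, -108, -352, -920, -10176/5, …
ICs: h(0) = -3.

f: a_k = -3, -12, -24, -32, -32, -128/5, …
h₀=f(r): pull back L_f along r ⇒ L₀.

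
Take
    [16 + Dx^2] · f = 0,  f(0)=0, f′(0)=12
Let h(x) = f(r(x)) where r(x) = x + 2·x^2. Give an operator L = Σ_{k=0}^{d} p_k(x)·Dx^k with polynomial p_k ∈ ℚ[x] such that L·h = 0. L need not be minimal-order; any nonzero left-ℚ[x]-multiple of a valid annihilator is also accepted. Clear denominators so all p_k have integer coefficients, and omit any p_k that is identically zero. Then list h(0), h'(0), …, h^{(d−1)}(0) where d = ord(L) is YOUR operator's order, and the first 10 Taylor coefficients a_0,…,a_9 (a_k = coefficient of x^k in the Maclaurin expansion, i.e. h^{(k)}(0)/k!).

L = (16 + 192·x + 768·x^2 + 1024·x^3) - 4·Dx + (1 + 4·x)·Dx^2  (order 2).
h: a_k = 0, 12, 24, -32, -192, -1792/5, 0, 106496/105, 28672/15, 1163264/945, …
ICs: h(0) = 0, h′(0) = 12.

f: a_k = 0, 12, 0, -32, 0, 128/5, 0, -1024/105, 0, 2048/945, …
Change of var in L_f (x↦r) gives L₀.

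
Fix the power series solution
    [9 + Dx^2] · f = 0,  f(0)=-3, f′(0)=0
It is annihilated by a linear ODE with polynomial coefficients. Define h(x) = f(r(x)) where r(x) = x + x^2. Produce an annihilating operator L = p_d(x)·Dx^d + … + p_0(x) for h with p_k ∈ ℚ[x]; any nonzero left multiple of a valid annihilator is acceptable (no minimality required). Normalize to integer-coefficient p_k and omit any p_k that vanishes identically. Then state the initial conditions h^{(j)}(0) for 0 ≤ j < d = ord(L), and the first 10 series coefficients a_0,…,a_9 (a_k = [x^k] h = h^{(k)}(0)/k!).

L = (9 + 54·x + 108·x^2 + 72·x^3) - 2·Dx + (1 + 2·x)·Dx^2  (order 2).
h: a_k = -3, 0, 27/2, 27, 27/8, -81/2, -4617/80, -891/40, 156573/4480, 31833/560, …
ICs: h(0) = -3, h′(0) = 0.

f: a_k = -3, 0, 27/2, 0, -81/8, 0, 243/80, 0, -2187/4480, 0, …
L₀ from L_f via x↦r, Dx↦r'^{-1}Dx.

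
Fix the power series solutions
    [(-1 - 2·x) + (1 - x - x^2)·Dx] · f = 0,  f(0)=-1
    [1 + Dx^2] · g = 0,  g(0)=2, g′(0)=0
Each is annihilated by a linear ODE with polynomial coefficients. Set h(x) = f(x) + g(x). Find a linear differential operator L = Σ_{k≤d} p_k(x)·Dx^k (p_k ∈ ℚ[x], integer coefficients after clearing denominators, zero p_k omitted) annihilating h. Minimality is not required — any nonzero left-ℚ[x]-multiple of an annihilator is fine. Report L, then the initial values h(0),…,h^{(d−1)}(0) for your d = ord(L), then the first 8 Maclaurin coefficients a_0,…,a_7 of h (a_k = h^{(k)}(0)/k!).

f: a_k = -1, -1, -2, -3, -5, -8, -13, -21, …
g: a_k = 2, 0, -1, 0, 1/12, 0, -1/360, 0, …
f+g: L₀ = lclm(L_f,L_g), ord ≤ 1+2.
L = (19 + 48·x + 31·x^2 + 24·x^3 + 5·x^4 + 2·x^5) + (-5 + x + 4·x^2 + 7·x^3 + 6·x^4 + 3·x^5 + x^6)·Dx + (19 + 48·x + 31·x^2 + 24·x^3 + 5·x^4 + 2·x^5)·Dx^2 + (-5 + x + 4·x^2 + 7·x^3 + 6·x^4 + 3·x^5 + x^6)·Dx^3  (order 3).
h: a_k = 1, -1, -3, -3, -59/12, -8, -4681/360, -21, …
ICs: h(0) = 1, h′(0) = -1, h′′(0) = -6.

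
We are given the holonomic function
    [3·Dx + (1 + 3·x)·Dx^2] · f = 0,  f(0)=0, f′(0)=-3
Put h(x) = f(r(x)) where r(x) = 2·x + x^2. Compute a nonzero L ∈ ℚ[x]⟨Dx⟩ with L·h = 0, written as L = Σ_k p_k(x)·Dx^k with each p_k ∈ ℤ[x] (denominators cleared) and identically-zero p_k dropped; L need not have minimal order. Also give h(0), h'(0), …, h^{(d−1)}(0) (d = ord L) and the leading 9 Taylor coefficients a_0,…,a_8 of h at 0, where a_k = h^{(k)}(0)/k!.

f: a_k = 0, -3, 9/2, -9, 81/4, -243/5, 243/2, -2187/7, 6561/8, …
f∘r: x↦r, Dx↦Dx/r' in L_f ⇒ L₀.
L = (5 + 6·x + 3·x^2)·Dx + (1 + 7·x + 9·x^2 + 3·x^3)·Dx^2  (order 2).
h: a_k = 0, -6, 15, -54, 441/2, -4806/5, 4365, -142722/7, 388881/4, …
ICs: h(0) = 0, h′(0) = -6.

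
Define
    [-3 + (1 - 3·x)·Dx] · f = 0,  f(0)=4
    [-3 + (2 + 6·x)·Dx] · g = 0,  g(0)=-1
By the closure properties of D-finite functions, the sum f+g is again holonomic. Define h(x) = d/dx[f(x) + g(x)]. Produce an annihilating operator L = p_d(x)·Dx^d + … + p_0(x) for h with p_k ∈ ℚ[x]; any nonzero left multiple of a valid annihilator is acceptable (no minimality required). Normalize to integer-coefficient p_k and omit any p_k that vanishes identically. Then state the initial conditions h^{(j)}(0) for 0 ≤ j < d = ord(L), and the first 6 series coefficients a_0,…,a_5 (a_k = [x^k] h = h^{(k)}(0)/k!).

L = (-162 - 162·x) + (-63 - 486·x - 567·x^2)·Dx + (10 + 18·x - 90·x^2 - 162·x^3)·Dx^2  (order 2).
h: a_k = 21/2, 297/4, 5103/16, 41877/32, 1235655/256, 9003879/512, …
ICs: h(0) = 21/2, h′(0) = 297/4.

f: a_k = 4, 12, 36, 108, 324, 972, …
g: a_k = -1, -3/2, 9/8, -27/16, 405/128, -1701/256, …
Sum ⇒ L₀ = lclm(L_f,L_g) in ℚ(x)⟨Dx⟩.
h=h₀': d/dx-closure on L₀ ⇒ L.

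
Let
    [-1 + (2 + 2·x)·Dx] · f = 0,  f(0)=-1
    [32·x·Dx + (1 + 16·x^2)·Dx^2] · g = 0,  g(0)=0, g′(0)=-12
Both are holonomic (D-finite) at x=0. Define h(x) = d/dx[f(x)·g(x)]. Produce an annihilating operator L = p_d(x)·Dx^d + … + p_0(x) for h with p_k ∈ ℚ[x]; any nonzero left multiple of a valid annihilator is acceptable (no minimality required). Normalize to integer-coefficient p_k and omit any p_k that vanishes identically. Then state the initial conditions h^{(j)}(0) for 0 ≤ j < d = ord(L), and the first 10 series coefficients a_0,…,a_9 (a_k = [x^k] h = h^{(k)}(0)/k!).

f: a_k = -1, -1/2, 1/8, -1/16, 5/128, -7/256, 21/1024, -33/2048, 429/32768, -715/65536, …
g: a_k = 0, -12, 0, 64, 0, -3072/5, 0, 49152/7, 0, -262144/3, …
L₀ := L_f ⊗_s L_g (sym. prod.), ord ≤ 2.
Derive L from L₀ (diff closure).
L = (125 + 640·x - 5728·x^2 - 6144·x^3 - 768·x^4) + (268 + 1164·x - 10368·x^2 - 29696·x^3 - 21504·x^4 - 3072·x^5)·Dx + (12 - 232·x - 372·x^2 - 4096·x^3 - 9088·x^4 - 6144·x^5 - 1024·x^6)·Dx^2  (order 2).
h: a_k = 12, 12, -393/2, -125, 99509/32, 291387/160, -63582493/1280, -62254327/2240, 45538351431/57344, 74434305481/172032, …
ICs: h(0) = 12, h′(0) = 12.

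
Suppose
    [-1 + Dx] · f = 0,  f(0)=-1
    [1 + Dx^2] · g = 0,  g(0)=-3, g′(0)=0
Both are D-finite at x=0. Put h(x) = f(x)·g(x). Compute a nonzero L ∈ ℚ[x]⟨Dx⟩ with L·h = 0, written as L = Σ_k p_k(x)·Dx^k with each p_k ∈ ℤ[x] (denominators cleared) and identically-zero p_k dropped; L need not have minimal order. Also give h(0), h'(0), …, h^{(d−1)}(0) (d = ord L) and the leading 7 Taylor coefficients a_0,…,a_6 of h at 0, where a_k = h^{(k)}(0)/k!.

L = 2 - 2·Dx + Dx^2  (order 2).
h: a_k = 3, 3, 0, -1, -1/2, -1/10, 0, …
ICs: h(0) = 3, h′(0) = 3.

f: a_k = -1, -1, -1/2, -1/6, -1/24, -1/120, -1/720, …
g: a_k = -3, 0, 3/2, 0, -1/8, 0, 1/240, …
f·g: L₀ = L_f ⊗_s L_g, ord ≤ 1·2.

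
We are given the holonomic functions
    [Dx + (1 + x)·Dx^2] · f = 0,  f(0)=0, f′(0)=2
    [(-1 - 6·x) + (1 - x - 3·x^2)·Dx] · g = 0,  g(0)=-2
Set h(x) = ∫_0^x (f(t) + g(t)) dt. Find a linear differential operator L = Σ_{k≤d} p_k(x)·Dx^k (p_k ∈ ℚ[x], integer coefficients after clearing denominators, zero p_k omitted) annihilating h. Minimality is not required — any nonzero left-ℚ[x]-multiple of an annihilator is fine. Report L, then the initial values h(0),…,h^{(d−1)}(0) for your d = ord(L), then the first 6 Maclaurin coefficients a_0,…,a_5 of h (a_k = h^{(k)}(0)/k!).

f: a_k = 0, 2, -1, 2/3, -1/2, 2/5, …
g: a_k = -2, -2, -8, -14, -38, -80, …
Weyl lclm of L_f,L_g ⇒ L₀ (ord ≤ 3).
Integrate: L := L₀·Dx.
L = (-58 - 350·x - 636·x^2 - 756·x^3 - 324·x^4)·Dx^2 + (-40 - 364·x - 976·x^2 - 1632·x^3 - 1530·x^4 - 540·x^5)·Dx^3 + (9 + 31·x + 27·x^2 - 115·x^3 - 345·x^4 - 333·x^5 - 108·x^6)·Dx^4  (order 4).
h: a_k = 0, -2, 0, -3, -10/3, -77/10, …
ICs: h(0) = 0, h′(0) = -2, h′′(0) = 0, h′′′(0) = -18.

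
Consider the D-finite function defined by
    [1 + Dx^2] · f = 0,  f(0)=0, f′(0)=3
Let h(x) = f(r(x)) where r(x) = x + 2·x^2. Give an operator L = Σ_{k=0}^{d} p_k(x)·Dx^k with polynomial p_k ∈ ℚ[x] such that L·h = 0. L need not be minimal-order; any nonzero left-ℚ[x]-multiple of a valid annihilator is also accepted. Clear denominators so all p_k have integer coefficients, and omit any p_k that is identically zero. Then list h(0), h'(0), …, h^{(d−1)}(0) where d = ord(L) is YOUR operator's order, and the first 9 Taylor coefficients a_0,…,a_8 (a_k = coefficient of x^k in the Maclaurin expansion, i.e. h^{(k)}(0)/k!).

L = (1 + 12·x + 48·x^2 + 64·x^3) - 4·Dx + (1 + 4·x)·Dx^2  (order 2).
h: a_k = 0, 3, 6, -1/2, -3, -239/40, -15/4, 1679/1680, 239/120, …
ICs: h(0) = 0, h′(0) = 3.

f: a_k = 0, 3, 0, -1/2, 0, 1/40, 0, -1/1680, 0, …
Substitute x→r, Dx→(1/r')Dx; clear ⇒ L₀.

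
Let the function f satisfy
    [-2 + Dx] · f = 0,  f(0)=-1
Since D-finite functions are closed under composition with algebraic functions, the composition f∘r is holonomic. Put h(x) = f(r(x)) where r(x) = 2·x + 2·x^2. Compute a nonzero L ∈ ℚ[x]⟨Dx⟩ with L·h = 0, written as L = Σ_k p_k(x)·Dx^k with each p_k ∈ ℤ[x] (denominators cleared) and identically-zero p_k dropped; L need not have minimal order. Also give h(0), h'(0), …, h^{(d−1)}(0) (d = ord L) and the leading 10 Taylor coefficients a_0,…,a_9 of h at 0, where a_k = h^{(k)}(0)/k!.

f: a_k = -1, -2, -2, -4/3, -2/3, -4/15, -4/45, -8/315, -2/315, -4/2835, …
L₀ from L_f via x↦r, Dx↦r'^{-1}Dx.
L = (-4 - 8·x) + Dx  (order 1).
h: a_k = -1, -4, -12, -80/3, -152/3, -416/5, -5536/45, -52096/315, -1440/7, -675968/2835, …
ICs: h(0) = -1.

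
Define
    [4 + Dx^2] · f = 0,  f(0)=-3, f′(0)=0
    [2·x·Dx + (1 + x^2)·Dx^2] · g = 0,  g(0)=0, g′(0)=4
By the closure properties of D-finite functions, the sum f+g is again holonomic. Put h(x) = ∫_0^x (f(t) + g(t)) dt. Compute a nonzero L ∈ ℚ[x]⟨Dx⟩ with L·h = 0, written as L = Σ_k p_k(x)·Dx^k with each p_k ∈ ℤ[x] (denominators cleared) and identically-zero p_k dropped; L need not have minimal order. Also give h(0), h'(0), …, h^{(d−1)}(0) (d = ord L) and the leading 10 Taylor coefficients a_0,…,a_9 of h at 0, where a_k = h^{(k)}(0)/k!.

f: a_k = -3, 0, 6, 0, -2, 0, 4/15, 0, -2/105, 0, …
g: a_k = 0, 4, 0, -4/3, 0, 4/5, 0, -4/7, 0, 4/9, …
h₀=f+g: left-lcm gives L₀, ord ≤ 4.
h=∫h₀ ⇒ L = L₀·Dx.
L = (-32·x + 80·x^3 + 16·x^5)·Dx^2 + (4 + 32·x^2 + 36·x^4 + 8·x^6)·Dx^3 + (-8·x + 20·x^3 + 4·x^5)·Dx^4 + (1 + 8·x^2 + 9·x^4 + 2·x^6)·Dx^5  (order 5).
h: a_k = 0, -3, 2, 2, -1/3, -2/5, 2/15, 4/105, -1/14, -2/945, …
ICs: h(0) = 0, h′(0) = -3, h′′(0) = 4, h′′′(0) = 12, h′′′′(0) = -8.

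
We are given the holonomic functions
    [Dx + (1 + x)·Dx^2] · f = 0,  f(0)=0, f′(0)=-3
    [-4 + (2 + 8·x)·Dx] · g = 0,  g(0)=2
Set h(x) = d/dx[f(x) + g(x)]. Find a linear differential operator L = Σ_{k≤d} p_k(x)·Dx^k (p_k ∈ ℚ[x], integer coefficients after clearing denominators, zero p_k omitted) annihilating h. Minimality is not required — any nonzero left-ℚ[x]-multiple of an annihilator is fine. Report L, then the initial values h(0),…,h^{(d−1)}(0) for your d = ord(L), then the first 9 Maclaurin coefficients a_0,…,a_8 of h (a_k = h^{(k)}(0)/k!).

f: a_k = 0, -3, 3/2, -1, 3/4, -3/5, 1/2, -3/7, 3/8, …
g: a_k = 2, 4, -4, 8, -20, 56, -168, 528, -1716, …
L₀ := lclm(L_f,L_g); ord L₀ ≤ 2+1.
h=h₀': d/dx-closure on L₀ ⇒ L.
L = (-8 + 4·x) + (-10 - 8·x + 20·x^2)·Dx + (-1 - 3·x + 6·x^2 + 8·x^3)·Dx^2  (order 2).
h: a_k = 1, -5, 21, -77, 277, -1005, 3693, -13725, 51477, …
ICs: h(0) = 1, h′(0) = -5.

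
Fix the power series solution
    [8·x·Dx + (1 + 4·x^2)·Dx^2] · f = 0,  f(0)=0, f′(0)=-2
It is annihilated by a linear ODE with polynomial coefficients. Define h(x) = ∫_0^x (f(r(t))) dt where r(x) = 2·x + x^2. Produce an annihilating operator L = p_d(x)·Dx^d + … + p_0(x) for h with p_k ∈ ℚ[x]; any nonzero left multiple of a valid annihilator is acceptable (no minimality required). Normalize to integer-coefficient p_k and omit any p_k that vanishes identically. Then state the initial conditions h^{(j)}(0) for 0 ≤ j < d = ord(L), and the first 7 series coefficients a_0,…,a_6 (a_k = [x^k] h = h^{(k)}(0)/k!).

f: a_k = 0, -2, 0, 8/3, 0, -32/5, 0, …
f∘r: x↦r, Dx↦Dx/r' in L_f ⇒ L₀.
∫: right-multiply L₀ by Dx.
L = (-1 + 32·x + 64·x^2 + 48·x^3 + 12·x^4)·Dx^2 + (1 + x + 16·x^2 + 32·x^3 + 20·x^4 + 4·x^5)·Dx^3  (order 3).
h: a_k = 0, 0, -2, -2/3, 16/3, 32/5, -472/15, …
ICs: h(0) = 0, h′(0) = 0, h′′(0) = -4.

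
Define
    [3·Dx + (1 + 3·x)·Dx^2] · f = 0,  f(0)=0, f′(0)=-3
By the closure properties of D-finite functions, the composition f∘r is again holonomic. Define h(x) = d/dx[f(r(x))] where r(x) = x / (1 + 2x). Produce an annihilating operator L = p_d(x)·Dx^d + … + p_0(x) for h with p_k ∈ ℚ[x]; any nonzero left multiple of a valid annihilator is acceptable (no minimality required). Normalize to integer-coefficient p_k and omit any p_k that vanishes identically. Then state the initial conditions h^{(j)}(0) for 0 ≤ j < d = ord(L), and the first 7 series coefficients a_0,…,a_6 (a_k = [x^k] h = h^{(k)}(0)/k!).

f: a_k = 0, -3, 9/2, -9, 81/4, -243/5, 243/2, …
h₀=f(r): pull back L_f along r ⇒ L₀.
Differentiate: ansatz ord ≤ ord L₀ ⇒ L.
L = (7 + 20·x) + (1 + 7·x + 10·x^2)·Dx  (order 1).
h: a_k = -3, 21, -117, 609, -3093, 15561, -77997, …
ICs: h(0) = -3.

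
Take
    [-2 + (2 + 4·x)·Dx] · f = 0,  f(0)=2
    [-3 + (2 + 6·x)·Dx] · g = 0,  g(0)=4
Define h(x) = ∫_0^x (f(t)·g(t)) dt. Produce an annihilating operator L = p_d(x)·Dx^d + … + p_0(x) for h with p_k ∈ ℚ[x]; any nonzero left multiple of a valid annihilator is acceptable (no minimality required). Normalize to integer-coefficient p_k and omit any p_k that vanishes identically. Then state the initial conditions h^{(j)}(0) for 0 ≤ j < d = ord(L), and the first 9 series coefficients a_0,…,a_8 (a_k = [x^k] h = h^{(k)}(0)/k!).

f: a_k = 2, 2, -1, 1, -5/4, 7/4, -21/8, 33/8, -429/64, …
g: a_k = 4, 6, -9/2, 27/4, -405/32, 1701/64, -15309/256, 72171/512, -2814669/8192, …
L₀ := L_f ⊗_s L_g (sym. prod.), ord ≤ 1.
∫: right-multiply L₀ by Dx.
L = (-5 - 12·x)·Dx + (2 + 10·x + 12·x^2)·Dx^2  (order 2).
h: a_k = 0, 8, 10, -1/3, 5/8, -101/80, 515/192, -5301/896, 27525/2048, …
ICs: h(0) = 0, h′(0) = 8.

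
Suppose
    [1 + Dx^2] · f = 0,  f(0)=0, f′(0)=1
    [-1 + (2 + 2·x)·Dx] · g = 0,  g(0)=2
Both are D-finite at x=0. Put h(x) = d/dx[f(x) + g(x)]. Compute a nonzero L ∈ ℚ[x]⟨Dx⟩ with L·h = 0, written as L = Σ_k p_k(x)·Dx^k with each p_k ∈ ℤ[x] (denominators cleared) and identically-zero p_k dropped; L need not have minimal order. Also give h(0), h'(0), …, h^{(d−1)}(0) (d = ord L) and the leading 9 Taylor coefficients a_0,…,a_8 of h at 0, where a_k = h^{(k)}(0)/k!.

f: a_k = 0, 1, 0, -1/6, 0, 1/120, 0, -1/5040, 0, …
g: a_k = 2, 1, -1/4, 1/8, -5/64, 7/128, -21/512, 33/1024, -429/16384, …
L₀ := lclm(L_f,L_g); ord L₀ ≤ 2+1.
Derive L from L₀ (diff closure).
L = (-19 - 8·x - 4·x^2) + (-14 - 30·x - 24·x^2 - 8·x^3)·Dx + (-19 - 8·x - 4·x^2)·Dx^2 + (-14 - 30·x - 24·x^2 - 8·x^3)·Dx^3  (order 3).
h: a_k = 2, -1/2, -1/8, -5/16, 121/384, -63/256, 10331/46080, -429/2048, 2027281/10321920, …
ICs: h(0) = 2, h′(0) = -1/2, h′′(0) = -1/4.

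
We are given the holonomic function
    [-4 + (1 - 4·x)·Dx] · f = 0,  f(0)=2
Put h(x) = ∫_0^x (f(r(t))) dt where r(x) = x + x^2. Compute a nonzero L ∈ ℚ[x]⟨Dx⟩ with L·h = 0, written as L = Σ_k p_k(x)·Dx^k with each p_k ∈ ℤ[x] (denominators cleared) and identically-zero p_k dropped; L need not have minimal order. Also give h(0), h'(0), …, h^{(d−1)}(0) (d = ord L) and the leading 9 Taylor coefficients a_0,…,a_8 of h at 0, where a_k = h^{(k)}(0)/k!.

L = (4 + 8·x)·Dx + (-1 + 4·x + 4·x^2)·Dx^2  (order 2).
h: a_k = 0, 2, 4, 40/3, 48, 928/5, 2240/3, 21632/7, 13056, …
ICs: h(0) = 0, h′(0) = 2.

f: a_k = 2, 8, 32, 128, 512, 2048, 8192, 32768, 131072, …
f∘r: x↦r, Dx↦Dx/r' in L_f ⇒ L₀.
∫: right-multiply L₀ by Dx.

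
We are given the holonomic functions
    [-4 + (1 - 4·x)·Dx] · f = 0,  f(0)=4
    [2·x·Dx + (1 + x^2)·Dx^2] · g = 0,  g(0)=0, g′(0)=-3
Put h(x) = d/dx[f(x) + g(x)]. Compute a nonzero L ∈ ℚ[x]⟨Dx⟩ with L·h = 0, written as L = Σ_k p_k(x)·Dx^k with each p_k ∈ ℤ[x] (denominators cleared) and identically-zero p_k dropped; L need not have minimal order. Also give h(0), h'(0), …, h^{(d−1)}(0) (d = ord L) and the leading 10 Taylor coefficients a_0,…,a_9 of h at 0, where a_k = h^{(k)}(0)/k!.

L = (-8 + 128·x + 24·x^2) + (49 - 8·x + 109·x^2 + 24·x^3)·Dx + (-4 + 15·x + 15·x^3 + 4·x^4)·Dx^2  (order 2).
h: a_k = 13, 128, 771, 4096, 20477, 98304, 458755, 2097152, 9437181, 41943040, …
ICs: h(0) = 13, h′(0) = 128.

f: a_k = 4, 16, 64, 256, 1024, 4096, 16384, 65536, 262144, 1048576, …
g: a_k = 0, -3, 0, 1, 0, -3/5, 0, 3/7, 0, -1/3, …
Sum ⇒ L₀ = lclm(L_f,L_g) in ℚ(x)⟨Dx⟩.
Derive L from L₀ (diff closure).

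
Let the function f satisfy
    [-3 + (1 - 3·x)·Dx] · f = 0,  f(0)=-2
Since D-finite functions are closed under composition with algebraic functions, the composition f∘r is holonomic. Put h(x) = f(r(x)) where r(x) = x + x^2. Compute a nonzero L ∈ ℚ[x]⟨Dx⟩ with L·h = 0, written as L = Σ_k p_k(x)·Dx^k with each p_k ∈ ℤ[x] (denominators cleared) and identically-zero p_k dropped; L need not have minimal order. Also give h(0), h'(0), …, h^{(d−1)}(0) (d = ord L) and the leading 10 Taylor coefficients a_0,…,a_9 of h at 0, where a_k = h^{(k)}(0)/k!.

f: a_k = -2, -6, -18, -54, -162, -486, -1458, -4374, -13122, -39366, …
Substitute x→r, Dx→(1/r')Dx; clear ⇒ L₀.
L = (3 + 6·x) + (-1 + 3·x + 3·x^2)·Dx  (order 1).
h: a_k = -2, -6, -24, -90, -342, -1296, -4914, -18630, -70632, -267786, …
ICs: h(0) = -2.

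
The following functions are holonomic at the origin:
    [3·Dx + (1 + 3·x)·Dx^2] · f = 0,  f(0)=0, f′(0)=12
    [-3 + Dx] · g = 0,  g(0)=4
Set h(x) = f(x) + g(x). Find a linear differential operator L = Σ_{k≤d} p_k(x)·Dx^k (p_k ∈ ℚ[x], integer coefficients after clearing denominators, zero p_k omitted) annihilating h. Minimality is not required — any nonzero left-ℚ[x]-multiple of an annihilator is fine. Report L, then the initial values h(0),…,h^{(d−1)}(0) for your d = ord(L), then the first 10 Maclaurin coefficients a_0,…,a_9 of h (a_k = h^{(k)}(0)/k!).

f: a_k = 0, 12, -18, 36, -81, 972/5, -486, 8748/7, -6561/2, 8748, …
g: a_k = 4, 12, 18, 18, 27/2, 81/10, 81/20, 243/140, 729/1120, 243/1120, …
Sum ⇒ L₀ = lclm(L_f,L_g) in ℚ(x)⟨Dx⟩.
L = (-27 - 27·x)·Dx + (3 - 18·x - 27·x^2)·Dx^2 + (2 + 9·x + 9·x^2)·Dx^3  (order 3).
h: a_k = 4, 24, 0, 54, -135/2, 405/2, -9639/20, 25029/20, -3673431/1120, 9798003/1120, …
ICs: h(0) = 4, h′(0) = 24, h′′(0) = 0.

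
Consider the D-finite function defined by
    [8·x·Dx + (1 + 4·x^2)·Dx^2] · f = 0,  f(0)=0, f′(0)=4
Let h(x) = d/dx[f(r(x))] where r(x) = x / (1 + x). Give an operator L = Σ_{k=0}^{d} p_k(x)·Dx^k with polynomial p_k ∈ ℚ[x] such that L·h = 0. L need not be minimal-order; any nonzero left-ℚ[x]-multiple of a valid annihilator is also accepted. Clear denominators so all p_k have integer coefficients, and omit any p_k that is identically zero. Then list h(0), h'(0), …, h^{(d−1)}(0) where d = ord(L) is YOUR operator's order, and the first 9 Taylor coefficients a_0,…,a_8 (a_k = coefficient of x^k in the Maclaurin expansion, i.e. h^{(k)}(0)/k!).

f: a_k = 0, 4, 0, -16/3, 0, 64/5, 0, -256/7, 0, …
h₀=f(r): pull back L_f along r ⇒ L₀.
h=h₀': d/dx-closure on L₀ ⇒ L.
L = (2 + 10·x) + (1 + 2·x + 5·x^2)·Dx  (order 1).
h: a_k = 4, -8, -4, 48, -76, -88, 556, -672, -1436, …
ICs: h(0) = 4.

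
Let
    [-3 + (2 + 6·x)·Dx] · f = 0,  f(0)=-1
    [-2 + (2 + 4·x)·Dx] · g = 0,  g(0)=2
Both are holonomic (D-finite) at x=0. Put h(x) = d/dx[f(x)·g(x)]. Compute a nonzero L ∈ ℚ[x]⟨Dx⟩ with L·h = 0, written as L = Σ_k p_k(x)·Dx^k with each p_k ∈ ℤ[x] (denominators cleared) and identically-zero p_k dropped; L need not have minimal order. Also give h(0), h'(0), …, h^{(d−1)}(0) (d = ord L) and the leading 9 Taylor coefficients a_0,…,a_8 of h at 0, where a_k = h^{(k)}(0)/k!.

f: a_k = -1, -3/2, 9/8, -27/16, 405/128, -1701/256, 15309/1024, -72171/2048, 2814669/32768, …
g: a_k = 2, 2, -1, 1, -5/4, 7/4, -21/8, 33/8, -429/64, …
L₀ := L_f ⊗_s L_g (sym. prod.), ord ≤ 1.
h=h₀': d/dx-closure on L₀ ⇒ L.
L = -1 + (-10 - 74·x - 180·x^2 - 144·x^3)·Dx  (order 1).
h: a_k = -5, 1/2, -15/8, 101/16, -2575/128, 15903/256, -192675/1024, 1153005/2048, -54766575/32768, …
ICs: h(0) = -5.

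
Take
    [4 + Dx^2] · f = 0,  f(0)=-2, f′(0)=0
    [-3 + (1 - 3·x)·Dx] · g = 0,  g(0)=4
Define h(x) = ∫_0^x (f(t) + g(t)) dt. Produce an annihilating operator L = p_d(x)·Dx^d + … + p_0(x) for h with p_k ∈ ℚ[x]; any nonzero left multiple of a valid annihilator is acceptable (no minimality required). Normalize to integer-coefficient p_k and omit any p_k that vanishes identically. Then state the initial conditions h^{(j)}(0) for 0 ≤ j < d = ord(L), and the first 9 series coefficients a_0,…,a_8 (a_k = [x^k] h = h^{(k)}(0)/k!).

L = (-348 + 144·x - 216·x^2)·Dx + (44 - 180·x + 216·x^2 - 216·x^3)·Dx^2 + (-87 + 36·x - 54·x^2)·Dx^3 + (11 - 45·x + 54·x^2 - 54·x^3)·Dx^4  (order 4).
h: a_k = 0, 2, 6, 40/3, 27, 968/15, 162, 131228/315, 2187/2, …
ICs: h(0) = 0, h′(0) = 2, h′′(0) = 12, h′′′(0) = 80.

f: a_k = -2, 0, 4, 0, -4/3, 0, 8/45, 0, -4/315, …
g: a_k = 4, 12, 36, 108, 324, 972, 2916, 8748, 26244, …
Weyl lclm of L_f,L_g ⇒ L₀ (ord ≤ 3).
Integrate: L := L₀·Dx.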